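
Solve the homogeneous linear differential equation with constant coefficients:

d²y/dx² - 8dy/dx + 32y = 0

Characteristic equation: r² - 8r + 32 = 0
Roots: r = 4 ± 4i (complex conjugates)
General solution: y = e^(4x)(C₁cos(4x) + C₂sin(4x))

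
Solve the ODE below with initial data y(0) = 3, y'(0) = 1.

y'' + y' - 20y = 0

General solution: y = C₁e^(4x) + C₂e^(-5x)
Applying ICs: C₁ = 16/9, C₂ = 11/9
Particular solution: y = (16/9)e^(4x) + (11/9)e^(-5x)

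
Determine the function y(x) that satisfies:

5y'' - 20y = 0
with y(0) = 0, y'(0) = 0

General solution: y = C₁e^(2x) + C₂e^(-2x)
Applying ICs: C₁ = 0, C₂ = 0
Particular solution: y = 0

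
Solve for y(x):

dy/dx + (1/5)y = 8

Using integrating factor method:

General solution: y = 40 + Ce^(-x/5)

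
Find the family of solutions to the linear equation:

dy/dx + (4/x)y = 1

Using integrating factor method:

General solution: y = (1/5)x + Cx^(-4)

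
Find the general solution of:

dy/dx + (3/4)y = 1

Using integrating factor method:

General solution: y = 4/3 + Ce^(-3x/4)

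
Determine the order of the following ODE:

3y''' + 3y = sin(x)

The order is 3 (highest derivative is of order 3).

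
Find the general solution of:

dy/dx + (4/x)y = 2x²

Using integrating factor method:

General solution: y = (2/7)x^3 + Cx^(-4)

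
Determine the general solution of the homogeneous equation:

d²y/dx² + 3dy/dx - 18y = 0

Characteristic equation: r² + 3r - 18 = 0
Roots: r = 3, -6 (distinct real)
General solution: y = C₁e^(3x) + C₂e^(-6x)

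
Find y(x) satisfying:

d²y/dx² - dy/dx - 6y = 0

Characteristic equation: r² - r - 6 = 0
Roots: r = 3, -2 (distinct real)
General solution: y = C₁e^(3x) + C₂e^(-2x)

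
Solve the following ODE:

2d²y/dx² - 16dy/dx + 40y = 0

Characteristic equation: 2r² - 16r + 40 = 0
Divide by 2: r² - 8r + 20 = 0
Roots: r = 4 ± 2i (complex conjugates)
General solution: y = e^(4x)(C₁cos(2x) + C₂sin(2x))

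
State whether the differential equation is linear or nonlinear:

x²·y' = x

Linear (y and its derivatives appear to the first power only, no products of y terms)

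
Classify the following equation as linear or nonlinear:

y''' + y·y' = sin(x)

Nonlinear (product y·y')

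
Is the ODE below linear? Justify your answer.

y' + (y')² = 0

No. Nonlinear ((y')² term)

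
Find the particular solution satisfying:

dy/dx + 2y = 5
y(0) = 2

General solution: y = 5/2 + Ce^(-2x)
Applying y(0) = 2: C = 2 - 5/2 = -1/2
Particular solution: y = 5/2 - (1/2)e^(-2x)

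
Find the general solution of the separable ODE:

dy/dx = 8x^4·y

Separating variables and integrating:
ln|y| = 8x^5/5 + C

General solution: y = Ce^(8x^5/5)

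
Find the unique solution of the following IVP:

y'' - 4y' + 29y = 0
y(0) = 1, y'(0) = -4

General solution: y = e^(2x)(C₁cos(5x) + C₂sin(5x))
Complex roots r = 2 ± 5i
Applying ICs: C₁ = 1, C₂ = -6/5
Particular solution: y = e^(2x)(cos(5x) - (6/5)sin(5x))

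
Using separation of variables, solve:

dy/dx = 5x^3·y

Separating variables and integrating:
ln|y| = 5x^4/4 + C

General solution: y = Ce^(5x^4/4)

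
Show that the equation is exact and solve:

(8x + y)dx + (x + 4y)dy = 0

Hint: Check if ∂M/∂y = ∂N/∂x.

Verify exactness: ∂M/∂y = ∂N/∂x ✓
Find F(x,y) such that ∂F/∂x = M, ∂F/∂y = N
Solution: 4x² + xy + 2y² = C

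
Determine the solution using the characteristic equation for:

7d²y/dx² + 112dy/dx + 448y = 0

Characteristic equation: 7r² + 112r + 448 = 0
Divide by 7: r² + 16r + 64 = 0
Factored: (r + 8)² = 0
Repeated root: r = -8
General solution: y = (C₁ + C₂x)e^(-8x)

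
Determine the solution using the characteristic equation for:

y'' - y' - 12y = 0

Characteristic equation: r² - r - 12 = 0
Roots: r = 4, -3 (distinct real)
General solution: y = C₁e^(4x) + C₂e^(-3x)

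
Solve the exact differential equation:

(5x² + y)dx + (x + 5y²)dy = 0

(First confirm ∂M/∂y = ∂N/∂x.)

Verify exactness: ∂M/∂y = ∂N/∂x ✓
Find F(x,y) such that ∂F/∂x = M, ∂F/∂y = N
Solution: 5x³/3 + xy + 5y³/3 = C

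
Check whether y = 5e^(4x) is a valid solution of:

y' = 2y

Verification:
y = 5e^(4x)
y' = 20e^(4x)
But 2y = 10e^(4x)
y' ≠ 2y — the derivative does not match

No, it is not a solution.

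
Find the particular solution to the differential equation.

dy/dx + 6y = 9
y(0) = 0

General solution: y = 3/2 + Ce^(-6x)
Applying y(0) = 0: C = 0 - 3/2 = -3/2
Particular solution: y = 3/2 - (3/2)e^(-6x)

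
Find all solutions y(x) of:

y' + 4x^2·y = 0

Using integrating factor method:

General solution: y = Ce^(-4x^3/3)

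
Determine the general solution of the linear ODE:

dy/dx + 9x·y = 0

Using integrating factor method:

General solution: y = Ce^(-9x^2/2)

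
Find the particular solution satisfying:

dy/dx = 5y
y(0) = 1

General solution: y = Ce^(5x)
Applying IC y(0) = 1:
Particular solution: y = e^(5x)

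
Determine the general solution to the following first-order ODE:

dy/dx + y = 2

Using integrating factor method:

General solution: y = 2 + Ce^(-x)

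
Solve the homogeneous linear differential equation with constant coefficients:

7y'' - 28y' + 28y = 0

Characteristic equation: 7r² - 28r + 28 = 0
Divide by 7: r² - 4r + 4 = 0
Factored: (r - 2)² = 0
Repeated root: r = 2
General solution: y = (C₁ + C₂x)e^(2x)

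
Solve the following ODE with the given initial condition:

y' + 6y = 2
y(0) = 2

General solution: y = 1/3 + Ce^(-6x)
Applying y(0) = 2: C = 2 - 1/3 = 5/3
Particular solution: y = 1/3 + (5/3)e^(-6x)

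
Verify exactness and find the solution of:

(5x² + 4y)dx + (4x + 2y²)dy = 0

Verify exactness: ∂M/∂y = ∂N/∂x ✓
Find F(x,y) such that ∂F/∂x = M, ∂F/∂y = N
Solution: 5x³/3 + 4xy + 2y³/3 = C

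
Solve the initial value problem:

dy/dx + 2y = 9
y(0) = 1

General solution: y = 9/2 + Ce^(-2x)
Applying y(0) = 1: C = 1 - 9/2 = -7/2
Particular solution: y = 9/2 - (7/2)e^(-2x)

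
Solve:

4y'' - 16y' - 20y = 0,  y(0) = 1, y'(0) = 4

General solution: y = C₁e^(5x) + C₂e^(-x)
Applying ICs: C₁ = 5/6, C₂ = 1/6
Particular solution: y = (5/6)e^(5x) + (1/6)e^(-x)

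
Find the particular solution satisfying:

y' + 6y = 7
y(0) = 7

General solution: y = 7/6 + Ce^(-6x)
Applying y(0) = 7: C = 7 - 7/6 = 35/6
Particular solution: y = 7/6 + (35/6)e^(-6x)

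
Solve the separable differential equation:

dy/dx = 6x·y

Separating variables and integrating:
ln|y| = 3x^2 + C

General solution: y = Ce^(3x^2)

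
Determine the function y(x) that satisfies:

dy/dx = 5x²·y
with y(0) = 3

General solution: y = Ce^(5x³/3)
Applying IC y(0) = 3:
Particular solution: y = 3e^(5x³/3)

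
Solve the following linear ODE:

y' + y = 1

Using integrating factor method:

General solution: y = 1 + Ce^(-x)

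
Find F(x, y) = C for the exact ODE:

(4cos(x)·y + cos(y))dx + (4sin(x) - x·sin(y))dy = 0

Verify exactness: ∂M/∂y = ∂N/∂x ✓
Find F(x,y) such that ∂F/∂x = M, ∂F/∂y = N
Solution: 4sin(x)·y + x·cos(y) = C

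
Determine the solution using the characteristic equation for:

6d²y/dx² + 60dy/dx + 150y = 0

Characteristic equation: 6r² + 60r + 150 = 0
Divide by 6: r² + 10r + 25 = 0
Factored: (r + 5)² = 0
Repeated root: r = -5
General solution: y = (C₁ + C₂x)e^(-5x)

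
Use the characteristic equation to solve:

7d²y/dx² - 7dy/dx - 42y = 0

Characteristic equation: 7r² - 7r - 42 = 0
Divide by 7: r² - r - 6 = 0
Roots: r = 3, -2 (distinct real)
General solution: y = C₁e^(3x) + C₂e^(-2x)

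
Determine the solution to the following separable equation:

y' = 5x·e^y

Separating variables and integrating:
-e^(-y) = 5x²/2 + C

General solution: y = -ln(C - 5x²/2)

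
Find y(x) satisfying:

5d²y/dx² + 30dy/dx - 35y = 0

Characteristic equation: 5r² + 30r - 35 = 0
Divide by 5: r² + 6r - 7 = 0
Roots: r = 1, -7 (distinct real)
General solution: y = C₁e^x + C₂e^(-7x)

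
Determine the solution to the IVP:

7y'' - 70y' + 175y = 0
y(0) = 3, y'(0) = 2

General solution: y = (C₁ + C₂x)e^(5x)
Repeated root r = 5
Applying ICs: C₁ = 3, C₂ = -13
Particular solution: y = (3 - 13x)e^(5x)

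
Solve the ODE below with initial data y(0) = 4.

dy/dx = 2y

General solution: y = Ce^(2x)
Applying IC y(0) = 4:
Particular solution: y = 4e^(2x)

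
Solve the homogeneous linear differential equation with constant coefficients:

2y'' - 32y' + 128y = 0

Characteristic equation: 2r² - 32r + 128 = 0
Divide by 2: r² - 16r + 64 = 0
Factored: (r - 8)² = 0
Repeated root: r = 8
General solution: y = (C₁ + C₂x)e^(8x)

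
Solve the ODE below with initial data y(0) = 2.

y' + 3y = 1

General solution: y = 1/3 + Ce^(-3x)
Applying y(0) = 2: C = 2 - 1/3 = 5/3
Particular solution: y = 1/3 + (5/3)e^(-3x)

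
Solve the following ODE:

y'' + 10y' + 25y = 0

Characteristic equation: r² + 10r + 25 = 0
Factored: (r + 5)² = 0
Repeated root: r = -5
General solution: y = (C₁ + C₂x)e^(-5x)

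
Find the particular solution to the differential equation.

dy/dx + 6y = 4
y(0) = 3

General solution: y = 2/3 + Ce^(-6x)
Applying y(0) = 3: C = 3 - 2/3 = 7/3
Particular solution: y = 2/3 + (7/3)e^(-6x)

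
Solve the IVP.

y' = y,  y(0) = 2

General solution: y = Ce^x
Applying IC y(0) = 2:
Particular solution: y = 2e^x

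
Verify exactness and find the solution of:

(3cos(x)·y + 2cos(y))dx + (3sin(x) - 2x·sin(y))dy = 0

Verify exactness: ∂M/∂y = ∂N/∂x ✓
Find F(x,y) such that ∂F/∂x = M, ∂F/∂y = N
Solution: 3sin(x)·y + 2x·cos(y) = C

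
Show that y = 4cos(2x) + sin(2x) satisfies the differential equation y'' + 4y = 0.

Verification:
y'' = -16cos(2x) - 4sin(2x)
y'' + 4y = 0 ✓

Yes, it is a solution.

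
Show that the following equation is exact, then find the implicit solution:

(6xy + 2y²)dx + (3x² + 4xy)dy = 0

Verify exactness: ∂M/∂y = ∂N/∂x ✓
Find F(x,y) such that ∂F/∂x = M, ∂F/∂y = N
Solution: 3x²y + 2xy² = C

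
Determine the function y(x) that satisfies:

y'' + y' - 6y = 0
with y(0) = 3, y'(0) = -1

General solution: y = C₁e^(2x) + C₂e^(-3x)
Applying ICs: C₁ = 8/5, C₂ = 7/5
Particular solution: y = (8/5)e^(2x) + (7/5)e^(-3x)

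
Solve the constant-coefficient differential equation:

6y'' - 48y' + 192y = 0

Characteristic equation: 6r² - 48r + 192 = 0
Divide by 6: r² - 8r + 32 = 0
Roots: r = 4 ± 4i (complex conjugates)
General solution: y = e^(4x)(C₁cos(4x) + C₂sin(4x))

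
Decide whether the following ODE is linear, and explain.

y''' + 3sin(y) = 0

Nonlinear (sin(y) is nonlinear in y)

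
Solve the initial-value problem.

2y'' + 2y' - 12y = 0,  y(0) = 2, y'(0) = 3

General solution: y = C₁e^(2x) + C₂e^(-3x)
Applying ICs: C₁ = 9/5, C₂ = 1/5
Particular solution: y = (9/5)e^(2x) + (1/5)e^(-3x)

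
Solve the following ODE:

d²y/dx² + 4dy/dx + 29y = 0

Characteristic equation: r² + 4r + 29 = 0
Roots: r = -2 ± 5i (complex conjugates)
General solution: y = e^(-2x)(C₁cos(5x) + C₂sin(5x))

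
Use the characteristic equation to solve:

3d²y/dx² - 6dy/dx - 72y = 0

Characteristic equation: 3r² - 6r - 72 = 0
Divide by 3: r² - 2r - 24 = 0
Roots: r = 6, -4 (distinct real)
General solution: y = C₁e^(6x) + C₂e^(-4x)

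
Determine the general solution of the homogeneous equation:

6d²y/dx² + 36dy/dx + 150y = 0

Characteristic equation: 6r² + 36r + 150 = 0
Divide by 6: r² + 6r + 25 = 0
Roots: r = -3 ± 4i (complex conjugates)
General solution: y = e^(-3x)(C₁cos(4x) + C₂sin(4x))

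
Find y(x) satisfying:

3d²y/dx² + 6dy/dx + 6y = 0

Characteristic equation: 3r² + 6r + 6 = 0
Divide by 3: r² + 2r + 2 = 0
Roots: r = -1 ± i (complex conjugates)
General solution: y = e^(-x)(C₁cos(x) + C₂sin(x))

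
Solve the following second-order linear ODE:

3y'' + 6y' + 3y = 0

Characteristic equation: 3r² + 6r + 3 = 0
Divide by 3: r² + 2r + 1 = 0
Factored: (r + 1)² = 0
Repeated root: r = -1
General solution: y = (C₁ + C₂x)e^(-x)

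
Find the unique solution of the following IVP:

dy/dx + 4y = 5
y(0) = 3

General solution: y = 5/4 + Ce^(-4x)
Applying y(0) = 3: C = 3 - 5/4 = 7/4
Particular solution: y = 5/4 + (7/4)e^(-4x)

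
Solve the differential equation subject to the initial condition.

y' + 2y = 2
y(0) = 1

General solution: y = 1 + Ce^(-2x)
Applying y(0) = 1: C = 1 - 1 = 0
Particular solution: y = 1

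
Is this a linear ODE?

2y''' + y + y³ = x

No. Nonlinear (y³ term)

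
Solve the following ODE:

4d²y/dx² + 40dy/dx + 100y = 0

Characteristic equation: 4r² + 40r + 100 = 0
Divide by 4: r² + 10r + 25 = 0
Factored: (r + 5)² = 0
Repeated root: r = -5
General solution: y = (C₁ + C₂x)e^(-5x)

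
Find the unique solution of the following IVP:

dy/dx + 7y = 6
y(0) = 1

General solution: y = 6/7 + Ce^(-7x)
Applying y(0) = 1: C = 1 - 6/7 = 1/7
Particular solution: y = 6/7 + (1/7)e^(-7x)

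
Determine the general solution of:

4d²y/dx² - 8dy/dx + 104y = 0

Characteristic equation: 4r² - 8r + 104 = 0
Divide by 4: r² - 2r + 26 = 0
Roots: r = 1 ± 5i (complex conjugates)
General solution: y = e^x(C₁cos(5x) + C₂sin(5x))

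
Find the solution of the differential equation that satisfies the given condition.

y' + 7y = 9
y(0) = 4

General solution: y = 9/7 + Ce^(-7x)
Applying y(0) = 4: C = 4 - 9/7 = 19/7
Particular solution: y = 9/7 + (19/7)e^(-7x)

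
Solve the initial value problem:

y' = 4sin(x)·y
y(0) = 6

General solution: y = Ce^(-4cos(x))
Applying IC y(0) = 6:
Particular solution: y = 6e^(4(1-cos(x)))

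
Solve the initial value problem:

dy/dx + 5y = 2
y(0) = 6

General solution: y = 2/5 + Ce^(-5x)
Applying y(0) = 6: C = 6 - 2/5 = 28/5
Particular solution: y = 2/5 + (28/5)e^(-5x)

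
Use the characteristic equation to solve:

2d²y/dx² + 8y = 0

Characteristic equation: 2r² + 8 = 0
Divide by 2: r² + 4 = 0
Roots: r = ±2i (complex conjugates)
General solution: y = C₁cos(2x) + C₂sin(2x)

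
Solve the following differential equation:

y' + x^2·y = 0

Using integrating factor method:

General solution: y = Ce^(-x^3/3)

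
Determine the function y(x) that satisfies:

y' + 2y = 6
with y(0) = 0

General solution: y = 3 + Ce^(-2x)
Applying y(0) = 0: C = 0 - 3 = -3
Particular solution: y = 3 - 3e^(-2x)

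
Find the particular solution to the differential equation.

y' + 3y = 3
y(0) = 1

General solution: y = 1 + Ce^(-3x)
Applying y(0) = 1: C = 1 - 1 = 0
Particular solution: y = 1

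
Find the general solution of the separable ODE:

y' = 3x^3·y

Separating variables and integrating:
ln|y| = 3x^4/4 + C

General solution: y = Ce^(3x^4/4)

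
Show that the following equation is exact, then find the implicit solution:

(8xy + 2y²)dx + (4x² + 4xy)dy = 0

Verify exactness: ∂M/∂y = ∂N/∂x ✓
Find F(x,y) such that ∂F/∂x = M, ∂F/∂y = N
Solution: 4x²y + 2xy² = C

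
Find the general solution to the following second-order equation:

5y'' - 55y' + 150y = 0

Characteristic equation: 5r² - 55r + 150 = 0
Divide by 5: r² - 11r + 30 = 0
Roots: r = 6, 5 (distinct real)
General solution: y = C₁e^(6x) + C₂e^(5x)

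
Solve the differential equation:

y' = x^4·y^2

Separating variables and integrating:
-1/y = x^5/5 + C

General solution: y^-1 = (-1/5)x^5 + C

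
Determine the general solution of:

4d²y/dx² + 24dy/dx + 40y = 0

Characteristic equation: 4r² + 24r + 40 = 0
Divide by 4: r² + 6r + 10 = 0
Roots: r = -3 ± i (complex conjugates)
General solution: y = e^(-3x)(C₁cos(x) + C₂sin(x))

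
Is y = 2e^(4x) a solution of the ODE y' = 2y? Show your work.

Verification:
y = 2e^(4x)
y' = 8e^(4x)
But 2y = 4e^(4x)
y' ≠ 2y — the derivative does not match

No, it is not a solution.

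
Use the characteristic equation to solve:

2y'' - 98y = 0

Characteristic equation: 2r² - 98 = 0
Divide by 2: r² - 49 = 0
Roots: r = 7, -7 (distinct real)
General solution: y = C₁e^(7x) + C₂e^(-7x)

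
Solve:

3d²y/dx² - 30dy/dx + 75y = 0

Characteristic equation: 3r² - 30r + 75 = 0
Divide by 3: r² - 10r + 25 = 0
Factored: (r - 5)² = 0
Repeated root: r = 5
General solution: y = (C₁ + C₂x)e^(5x)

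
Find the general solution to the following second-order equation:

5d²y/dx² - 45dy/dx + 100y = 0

Characteristic equation: 5r² - 45r + 100 = 0
Divide by 5: r² - 9r + 20 = 0
Roots: r = 4, 5 (distinct real)
General solution: y = C₁e^(4x) + C₂e^(5x)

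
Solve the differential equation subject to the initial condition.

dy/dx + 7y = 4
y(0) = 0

General solution: y = 4/7 + Ce^(-7x)
Applying y(0) = 0: C = 0 - 4/7 = -4/7
Particular solution: y = 4/7 - (4/7)e^(-7x)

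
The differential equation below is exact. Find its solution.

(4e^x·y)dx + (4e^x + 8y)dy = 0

Verify exactness: ∂M/∂y = ∂N/∂x ✓
Find F(x,y) such that ∂F/∂x = M, ∂F/∂y = N
Solution: 4e^x·y + 4y² = C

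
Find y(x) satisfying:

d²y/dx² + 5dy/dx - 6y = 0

Characteristic equation: r² + 5r - 6 = 0
Roots: r = 1, -6 (distinct real)
General solution: y = C₁e^x + C₂e^(-6x)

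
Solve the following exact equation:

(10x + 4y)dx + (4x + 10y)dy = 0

Verify exactness: ∂M/∂y = ∂N/∂x ✓
Find F(x,y) such that ∂F/∂x = M, ∂F/∂y = N
Solution: 5x² + 4xy + 5y² = C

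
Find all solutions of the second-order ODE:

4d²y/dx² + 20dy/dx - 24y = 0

Characteristic equation: 4r² + 20r - 24 = 0
Divide by 4: r² + 5r - 6 = 0
Roots: r = 1, -6 (distinct real)
General solution: y = C₁e^x + C₂e^(-6x)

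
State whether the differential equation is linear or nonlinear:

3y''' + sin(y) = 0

Nonlinear (sin(y) is nonlinear in y)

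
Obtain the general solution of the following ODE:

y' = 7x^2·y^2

Separating variables and integrating:
-1/y = 7x^3/3 + C

General solution: y^-1 = (-7/3)x^3 + C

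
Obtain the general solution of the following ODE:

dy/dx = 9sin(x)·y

Separating variables and integrating:
ln|y| = -9cos(x) + C

General solution: y = Ce^(-9cos(x))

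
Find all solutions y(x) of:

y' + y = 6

Using integrating factor method:

General solution: y = 6 + Ce^(-x)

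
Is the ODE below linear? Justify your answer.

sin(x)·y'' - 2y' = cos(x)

Yes. Linear (y and its derivatives appear to the first power only, no products of y terms)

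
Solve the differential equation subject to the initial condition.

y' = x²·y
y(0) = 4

General solution: y = Ce^(x³/3)
Applying IC y(0) = 4:
Particular solution: y = 4e^(x³/3)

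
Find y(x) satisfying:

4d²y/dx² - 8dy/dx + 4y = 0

Characteristic equation: 4r² - 8r + 4 = 0
Divide by 4: r² - 2r + 1 = 0
Factored: (r - 1)² = 0
Repeated root: r = 1
General solution: y = (C₁ + C₂x)e^x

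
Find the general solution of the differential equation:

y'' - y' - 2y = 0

Characteristic equation: r² - r - 2 = 0
Roots: r = 2, -1 (distinct real)
General solution: y = C₁e^(2x) + C₂e^(-x)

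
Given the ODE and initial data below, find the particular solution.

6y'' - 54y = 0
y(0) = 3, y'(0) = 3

General solution: y = C₁e^(3x) + C₂e^(-3x)
Applying ICs: C₁ = 2, C₂ = 1
Particular solution: y = 2e^(3x) + e^(-3x)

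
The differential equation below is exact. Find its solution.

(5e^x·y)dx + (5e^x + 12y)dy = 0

Verify exactness: ∂M/∂y = ∂N/∂x ✓
Find F(x,y) such that ∂F/∂x = M, ∂F/∂y = N
Solution: 5e^x·y + 6y² = C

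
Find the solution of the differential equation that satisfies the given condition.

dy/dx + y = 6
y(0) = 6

General solution: y = 6 + Ce^(-x)
Applying y(0) = 6: C = 6 - 6 = 0
Particular solution: y = 6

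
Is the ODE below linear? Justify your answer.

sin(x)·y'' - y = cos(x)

Yes. Linear (y and its derivatives appear to the first power only, no products of y terms)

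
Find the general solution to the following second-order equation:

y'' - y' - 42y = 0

Characteristic equation: r² - r - 42 = 0
Roots: r = 7, -6 (distinct real)
General solution: y = C₁e^(7x) + C₂e^(-6x)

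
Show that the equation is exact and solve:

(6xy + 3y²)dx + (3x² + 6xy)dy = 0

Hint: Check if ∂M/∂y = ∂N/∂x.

Verify exactness: ∂M/∂y = ∂N/∂x ✓
Find F(x,y) such that ∂F/∂x = M, ∂F/∂y = N
Solution: 3x²y + 3xy² = C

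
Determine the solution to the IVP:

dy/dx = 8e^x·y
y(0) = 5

General solution: y = Ce^(8e^x)
Applying IC y(0) = 5:
Particular solution: y = 5e^(8(e^x - 1))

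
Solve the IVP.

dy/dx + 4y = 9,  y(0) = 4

General solution: y = 9/4 + Ce^(-4x)
Applying y(0) = 4: C = 4 - 9/4 = 7/4
Particular solution: y = 9/4 + (7/4)e^(-4x)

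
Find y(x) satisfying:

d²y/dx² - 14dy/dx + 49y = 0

Characteristic equation: r² - 14r + 49 = 0
Factored: (r - 7)² = 0
Repeated root: r = 7
General solution: y = (C₁ + C₂x)e^(7x)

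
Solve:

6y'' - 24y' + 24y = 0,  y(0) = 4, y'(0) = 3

General solution: y = (C₁ + C₂x)e^(2x)
Repeated root r = 2
Applying ICs: C₁ = 4, C₂ = -5
Particular solution: y = (4 - 5x)e^(2x)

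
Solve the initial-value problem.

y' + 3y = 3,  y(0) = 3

General solution: y = 1 + Ce^(-3x)
Applying y(0) = 3: C = 3 - 1 = 2
Particular solution: y = 1 + 2e^(-3x)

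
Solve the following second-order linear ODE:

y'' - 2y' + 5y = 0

Characteristic equation: r² - 2r + 5 = 0
Roots: r = 1 ± 2i (complex conjugates)
General solution: y = e^x(C₁cos(2x) + C₂sin(2x))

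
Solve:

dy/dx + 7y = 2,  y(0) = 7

General solution: y = 2/7 + Ce^(-7x)
Applying y(0) = 7: C = 7 - 2/7 = 47/7
Particular solution: y = 2/7 + (47/7)e^(-7x)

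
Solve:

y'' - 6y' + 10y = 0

Characteristic equation: r² - 6r + 10 = 0
Roots: r = 3 ± i (complex conjugates)
General solution: y = e^(3x)(C₁cos(x) + C₂sin(x))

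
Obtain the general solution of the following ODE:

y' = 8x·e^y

Separating variables and integrating:
-e^(-y) = 4x² + C

General solution: y = -ln(C - 4x²)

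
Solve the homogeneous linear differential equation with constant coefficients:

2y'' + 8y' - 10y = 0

Characteristic equation: 2r² + 8r - 10 = 0
Divide by 2: r² + 4r - 5 = 0
Roots: r = 1, -5 (distinct real)
General solution: y = C₁e^x + C₂e^(-5x)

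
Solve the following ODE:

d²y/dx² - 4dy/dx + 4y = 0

Characteristic equation: r² - 4r + 4 = 0
Factored: (r - 2)² = 0
Repeated root: r = 2
General solution: y = (C₁ + C₂x)e^(2x)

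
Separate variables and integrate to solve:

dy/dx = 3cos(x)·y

Separating variables and integrating:
ln|y| = 3sin(x) + C

General solution: y = Ce^(3sin(x))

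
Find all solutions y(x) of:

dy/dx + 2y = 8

Using integrating factor method:

General solution: y = 4 + Ce^(-2x)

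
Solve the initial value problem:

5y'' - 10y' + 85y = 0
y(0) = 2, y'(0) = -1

General solution: y = e^x(C₁cos(4x) + C₂sin(4x))
Complex roots r = 1 ± 4i
Applying ICs: C₁ = 2, C₂ = -3/4
Particular solution: y = e^x(2cos(4x) - (3/4)sin(4x))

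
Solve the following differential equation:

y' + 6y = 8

Using integrating factor method:

General solution: y = 4/3 + Ce^(-6x)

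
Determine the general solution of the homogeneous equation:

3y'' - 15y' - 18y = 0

Characteristic equation: 3r² - 15r - 18 = 0
Divide by 3: r² - 5r - 6 = 0
Roots: r = 6, -1 (distinct real)
General solution: y = C₁e^(6x) + C₂e^(-x)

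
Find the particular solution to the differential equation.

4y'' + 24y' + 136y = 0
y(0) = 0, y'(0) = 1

General solution: y = e^(-3x)(C₁cos(5x) + C₂sin(5x))
Complex roots r = -3 ± 5i
Applying ICs: C₁ = 0, C₂ = 1/5
Particular solution: y = e^(-3x)((1/5)sin(5x))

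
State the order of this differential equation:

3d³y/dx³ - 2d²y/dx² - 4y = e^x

The order is 3 (highest derivative is of order 3).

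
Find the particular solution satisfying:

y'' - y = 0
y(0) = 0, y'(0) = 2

General solution: y = C₁e^x + C₂e^(-x)
Applying ICs: C₁ = 1, C₂ = -1
Particular solution: y = e^x - e^(-x)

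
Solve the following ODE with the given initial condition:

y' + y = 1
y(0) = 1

General solution: y = 1 + Ce^(-x)
Applying y(0) = 1: C = 1 - 1 = 0
Particular solution: y = 1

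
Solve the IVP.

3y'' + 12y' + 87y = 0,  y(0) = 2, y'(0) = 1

General solution: y = e^(-2x)(C₁cos(5x) + C₂sin(5x))
Complex roots r = -2 ± 5i
Applying ICs: C₁ = 2, C₂ = 1
Particular solution: y = e^(-2x)(2cos(5x) + sin(5x))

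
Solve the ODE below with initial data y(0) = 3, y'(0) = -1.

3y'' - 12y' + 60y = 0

General solution: y = e^(2x)(C₁cos(4x) + C₂sin(4x))
Complex roots r = 2 ± 4i
Applying ICs: C₁ = 3, C₂ = -7/4
Particular solution: y = e^(2x)(3cos(4x) - (7/4)sin(4x))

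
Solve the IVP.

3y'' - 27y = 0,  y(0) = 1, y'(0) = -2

General solution: y = C₁e^(3x) + C₂e^(-3x)
Applying ICs: C₁ = 1/6, C₂ = 5/6
Particular solution: y = (1/6)e^(3x) + (5/6)e^(-3x)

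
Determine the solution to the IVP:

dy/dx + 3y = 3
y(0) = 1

General solution: y = 1 + Ce^(-3x)
Applying y(0) = 1: C = 1 - 1 = 0
Particular solution: y = 1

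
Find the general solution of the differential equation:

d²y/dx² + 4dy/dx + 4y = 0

Characteristic equation: r² + 4r + 4 = 0
Factored: (r + 2)² = 0
Repeated root: r = -2
General solution: y = (C₁ + C₂x)e^(-2x)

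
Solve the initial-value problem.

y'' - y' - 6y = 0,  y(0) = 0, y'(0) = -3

General solution: y = C₁e^(3x) + C₂e^(-2x)
Applying ICs: C₁ = -3/5, C₂ = 3/5
Particular solution: y = -(3/5)e^(3x) + (3/5)e^(-2x)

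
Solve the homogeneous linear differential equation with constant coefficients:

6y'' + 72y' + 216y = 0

Characteristic equation: 6r² + 72r + 216 = 0
Divide by 6: r² + 12r + 36 = 0
Factored: (r + 6)² = 0
Repeated root: r = -6
General solution: y = (C₁ + C₂x)e^(-6x)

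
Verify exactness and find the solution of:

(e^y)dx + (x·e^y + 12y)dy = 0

Verify exactness: ∂M/∂y = ∂N/∂x ✓
Find F(x,y) such that ∂F/∂x = M, ∂F/∂y = N
Solution: x·e^y + 6y² = C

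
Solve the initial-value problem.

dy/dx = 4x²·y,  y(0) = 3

General solution: y = Ce^(4x³/3)
Applying IC y(0) = 3:
Particular solution: y = 3e^(4x³/3)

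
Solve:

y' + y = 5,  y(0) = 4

General solution: y = 5 + Ce^(-x)
Applying y(0) = 4: C = 4 - 5 = -1
Particular solution: y = 5 - e^(-x)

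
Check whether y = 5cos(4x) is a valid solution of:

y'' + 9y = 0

Verification:
y'' = -80cos(4x)
y'' + 9y ≠ 0 (frequency mismatch: got 16 instead of 9)

No, it is not a solution.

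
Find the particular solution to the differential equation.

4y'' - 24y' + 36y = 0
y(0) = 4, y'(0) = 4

General solution: y = (C₁ + C₂x)e^(3x)
Repeated root r = 3
Applying ICs: C₁ = 4, C₂ = -8
Particular solution: y = (4 - 8x)e^(3x)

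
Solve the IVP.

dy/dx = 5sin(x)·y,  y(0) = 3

General solution: y = Ce^(-5cos(x))
Applying IC y(0) = 3:
Particular solution: y = 3e^(5(1-cos(x)))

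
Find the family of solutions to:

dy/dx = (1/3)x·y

Separating variables and integrating:
ln|y| = x^2/6 + C

General solution: y = Ce^(x^2/6)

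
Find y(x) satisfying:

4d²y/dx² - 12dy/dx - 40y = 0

Characteristic equation: 4r² - 12r - 40 = 0
Divide by 4: r² - 3r - 10 = 0
Roots: r = 5, -2 (distinct real)
General solution: y = C₁e^(5x) + C₂e^(-2x)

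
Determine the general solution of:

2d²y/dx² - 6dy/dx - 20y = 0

Characteristic equation: 2r² - 6r - 20 = 0
Divide by 2: r² - 3r - 10 = 0
Roots: r = 5, -2 (distinct real)
General solution: y = C₁e^(5x) + C₂e^(-2x)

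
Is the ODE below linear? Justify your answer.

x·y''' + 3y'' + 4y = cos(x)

Yes. Linear (y and its derivatives appear to the first power only, no products of y terms)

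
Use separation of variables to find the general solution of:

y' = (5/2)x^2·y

Separating variables and integrating:
ln|y| = 5x^3/6 + C

General solution: y = Ce^(5x^3/6)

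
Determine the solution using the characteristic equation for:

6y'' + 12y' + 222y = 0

Characteristic equation: 6r² + 12r + 222 = 0
Divide by 6: r² + 2r + 37 = 0
Roots: r = -1 ± 6i (complex conjugates)
General solution: y = e^(-x)(C₁cos(6x) + C₂sin(6x))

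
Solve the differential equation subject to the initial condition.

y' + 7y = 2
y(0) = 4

General solution: y = 2/7 + Ce^(-7x)
Applying y(0) = 4: C = 4 - 2/7 = 26/7
Particular solution: y = 2/7 + (26/7)e^(-7x)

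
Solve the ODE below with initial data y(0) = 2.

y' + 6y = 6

General solution: y = 1 + Ce^(-6x)
Applying y(0) = 2: C = 2 - 1 = 1
Particular solution: y = 1 + e^(-6x)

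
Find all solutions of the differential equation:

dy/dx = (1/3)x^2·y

Separating variables and integrating:
ln|y| = x^3/9 + C

General solution: y = Ce^(x^3/9)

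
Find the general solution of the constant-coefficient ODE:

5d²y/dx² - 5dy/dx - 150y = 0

Characteristic equation: 5r² - 5r - 150 = 0
Divide by 5: r² - r - 30 = 0
Roots: r = 6, -5 (distinct real)
General solution: y = C₁e^(6x) + C₂e^(-5x)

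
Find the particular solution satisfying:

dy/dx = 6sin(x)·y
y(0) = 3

General solution: y = Ce^(-6cos(x))
Applying IC y(0) = 3:
Particular solution: y = 3e^(6(1-cos(x)))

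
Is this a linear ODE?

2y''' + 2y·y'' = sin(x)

No. Nonlinear (y·y'' term)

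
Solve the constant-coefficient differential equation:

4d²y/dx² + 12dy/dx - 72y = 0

Characteristic equation: 4r² + 12r - 72 = 0
Divide by 4: r² + 3r - 18 = 0
Roots: r = 3, -6 (distinct real)
General solution: y = C₁e^(3x) + C₂e^(-6x)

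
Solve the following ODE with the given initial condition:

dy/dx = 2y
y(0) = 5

General solution: y = Ce^(2x)
Applying IC y(0) = 5:
Particular solution: y = 5e^(2x)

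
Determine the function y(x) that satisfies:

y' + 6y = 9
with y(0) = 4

General solution: y = 3/2 + Ce^(-6x)
Applying y(0) = 4: C = 4 - 3/2 = 5/2
Particular solution: y = 3/2 + (5/2)e^(-6x)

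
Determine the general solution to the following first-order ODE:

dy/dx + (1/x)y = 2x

Using integrating factor method:

General solution: y = (2/3)x^2 + C/x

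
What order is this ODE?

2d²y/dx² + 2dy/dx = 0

The order is 2 (highest derivative is of order 2).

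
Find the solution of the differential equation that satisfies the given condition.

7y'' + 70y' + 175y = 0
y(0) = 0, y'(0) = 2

General solution: y = (C₁ + C₂x)e^(-5x)
Repeated root r = -5
Applying ICs: C₁ = 0, C₂ = 2
Particular solution: y = 2xe^(-5x)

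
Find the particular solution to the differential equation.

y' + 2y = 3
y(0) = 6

General solution: y = 3/2 + Ce^(-2x)
Applying y(0) = 6: C = 6 - 3/2 = 9/2
Particular solution: y = 3/2 + (9/2)e^(-2x)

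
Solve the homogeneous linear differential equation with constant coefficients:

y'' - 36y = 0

Characteristic equation: r² - 36 = 0
Roots: r = 6, -6 (distinct real)
General solution: y = C₁e^(6x) + C₂e^(-6x)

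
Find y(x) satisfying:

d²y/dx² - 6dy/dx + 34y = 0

Characteristic equation: r² - 6r + 34 = 0
Roots: r = 3 ± 5i (complex conjugates)
General solution: y = e^(3x)(C₁cos(5x) + C₂sin(5x))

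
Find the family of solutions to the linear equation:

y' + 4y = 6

Using integrating factor method:

General solution: y = 3/2 + Ce^(-4x)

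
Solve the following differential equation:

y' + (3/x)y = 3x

Using integrating factor method:

General solution: y = (3/5)x^2 + Cx^(-3)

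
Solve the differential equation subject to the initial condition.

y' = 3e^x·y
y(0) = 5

General solution: y = Ce^(3e^x)
Applying IC y(0) = 5:
Particular solution: y = 5e^(3(e^x - 1))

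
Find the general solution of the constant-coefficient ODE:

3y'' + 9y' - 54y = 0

Characteristic equation: 3r² + 9r - 54 = 0
Divide by 3: r² + 3r - 18 = 0
Roots: r = 3, -6 (distinct real)
General solution: y = C₁e^(3x) + C₂e^(-6x)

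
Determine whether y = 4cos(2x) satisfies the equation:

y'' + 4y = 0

Verification:
y'' = -16cos(2x)
y'' + 4y = 0 ✓

Yes, it is a solution.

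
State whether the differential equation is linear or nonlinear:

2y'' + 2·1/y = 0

Nonlinear (1/y term)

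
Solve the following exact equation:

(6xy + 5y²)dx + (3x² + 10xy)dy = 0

Verify exactness: ∂M/∂y = ∂N/∂x ✓
Find F(x,y) such that ∂F/∂x = M, ∂F/∂y = N
Solution: 3x²y + 5xy² = C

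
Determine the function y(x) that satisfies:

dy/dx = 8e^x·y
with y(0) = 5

General solution: y = Ce^(8e^x)
Applying IC y(0) = 5:
Particular solution: y = 5e^(8(e^x - 1))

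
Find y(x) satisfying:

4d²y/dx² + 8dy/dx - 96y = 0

Characteristic equation: 4r² + 8r - 96 = 0
Divide by 4: r² + 2r - 24 = 0
Roots: r = 4, -6 (distinct real)
General solution: y = C₁e^(4x) + C₂e^(-6x)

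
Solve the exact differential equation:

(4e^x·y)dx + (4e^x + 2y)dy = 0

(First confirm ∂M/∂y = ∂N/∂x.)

Verify exactness: ∂M/∂y = ∂N/∂x ✓
Find F(x,y) such that ∂F/∂x = M, ∂F/∂y = N
Solution: 4e^x·y + y² = C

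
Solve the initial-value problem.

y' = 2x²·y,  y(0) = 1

General solution: y = Ce^(2x³/3)
Applying IC y(0) = 1:
Particular solution: y = e^(2x³/3)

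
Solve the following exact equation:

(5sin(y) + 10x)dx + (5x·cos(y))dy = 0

Verify exactness: ∂M/∂y = ∂N/∂x ✓
Find F(x,y) such that ∂F/∂x = M, ∂F/∂y = N
Solution: 5x·sin(y) + 5x² = C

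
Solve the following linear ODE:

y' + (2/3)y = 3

Using integrating factor method:

General solution: y = 9/2 + Ce^(-2x/3)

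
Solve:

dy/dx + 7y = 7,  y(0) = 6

General solution: y = 1 + Ce^(-7x)
Applying y(0) = 6: C = 6 - 1 = 5
Particular solution: y = 1 + 5e^(-7x)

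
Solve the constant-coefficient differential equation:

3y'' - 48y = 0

Characteristic equation: 3r² - 48 = 0
Divide by 3: r² - 16 = 0
Roots: r = 4, -4 (distinct real)
General solution: y = C₁e^(4x) + C₂e^(-4x)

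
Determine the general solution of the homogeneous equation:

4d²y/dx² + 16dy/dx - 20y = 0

Characteristic equation: 4r² + 16r - 20 = 0
Divide by 4: r² + 4r - 5 = 0
Roots: r = 1, -5 (distinct real)
General solution: y = C₁e^x + C₂e^(-5x)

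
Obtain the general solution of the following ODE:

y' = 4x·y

Separating variables and integrating:
ln|y| = 2x^2 + C

General solution: y = Ce^(2x^2)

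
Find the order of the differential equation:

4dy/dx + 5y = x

The order is 1 (highest derivative is of order 1).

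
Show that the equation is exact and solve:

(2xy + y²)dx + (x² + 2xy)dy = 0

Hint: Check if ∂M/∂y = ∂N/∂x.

Verify exactness: ∂M/∂y = ∂N/∂x ✓
Find F(x,y) such that ∂F/∂x = M, ∂F/∂y = N
Solution: x²y + xy² = C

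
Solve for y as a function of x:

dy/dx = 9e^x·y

Separating variables and integrating:
ln|y| = 9e^x + C

General solution: y = Ce^(9e^x)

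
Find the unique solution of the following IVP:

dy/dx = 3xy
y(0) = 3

General solution: y = Ce^(3x²/2)
Applying IC y(0) = 3:
Particular solution: y = 3e^(3x²/2)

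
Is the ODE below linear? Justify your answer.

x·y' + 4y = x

Yes. Linear (y and its derivatives appear to the first power only, no products of y terms)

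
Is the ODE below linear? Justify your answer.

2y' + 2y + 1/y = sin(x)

No. Nonlinear (1/y term)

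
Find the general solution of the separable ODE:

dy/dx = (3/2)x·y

Separating variables and integrating:
ln|y| = 3x^2/4 + C

General solution: y = Ce^(3x^2/4)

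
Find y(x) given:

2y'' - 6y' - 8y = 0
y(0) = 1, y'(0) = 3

General solution: y = C₁e^(4x) + C₂e^(-x)
Applying ICs: C₁ = 4/5, C₂ = 1/5
Particular solution: y = (4/5)e^(4x) + (1/5)e^(-x)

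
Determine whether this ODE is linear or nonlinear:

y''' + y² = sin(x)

Nonlinear (y² term)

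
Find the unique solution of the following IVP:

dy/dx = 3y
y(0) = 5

General solution: y = Ce^(3x)
Applying IC y(0) = 5:
Particular solution: y = 5e^(3x)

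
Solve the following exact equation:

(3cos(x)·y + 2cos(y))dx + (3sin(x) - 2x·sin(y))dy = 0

Verify exactness: ∂M/∂y = ∂N/∂x ✓
Find F(x,y) such that ∂F/∂x = M, ∂F/∂y = N
Solution: 3sin(x)·y + 2x·cos(y) = C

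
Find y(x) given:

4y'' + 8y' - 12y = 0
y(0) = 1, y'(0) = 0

General solution: y = C₁e^x + C₂e^(-3x)
Applying ICs: C₁ = 3/4, C₂ = 1/4
Particular solution: y = (3/4)e^x + (1/4)e^(-3x)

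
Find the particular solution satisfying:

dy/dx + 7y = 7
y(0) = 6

General solution: y = 1 + Ce^(-7x)
Applying y(0) = 6: C = 6 - 1 = 5
Particular solution: y = 1 + 5e^(-7x)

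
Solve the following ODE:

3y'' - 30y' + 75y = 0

Characteristic equation: 3r² - 30r + 75 = 0
Divide by 3: r² - 10r + 25 = 0
Factored: (r - 5)² = 0
Repeated root: r = 5
General solution: y = (C₁ + C₂x)e^(5x)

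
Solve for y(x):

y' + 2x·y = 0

Using integrating factor method:

General solution: y = Ce^(-x^2)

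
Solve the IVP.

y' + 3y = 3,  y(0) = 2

General solution: y = 1 + Ce^(-3x)
Applying y(0) = 2: C = 2 - 1 = 1
Particular solution: y = 1 + e^(-3x)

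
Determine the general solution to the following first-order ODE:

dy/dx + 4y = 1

Using integrating factor method:

General solution: y = 1/4 + Ce^(-4x)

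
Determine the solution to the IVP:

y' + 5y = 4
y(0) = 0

General solution: y = 4/5 + Ce^(-5x)
Applying y(0) = 0: C = 0 - 4/5 = -4/5
Particular solution: y = 4/5 - (4/5)e^(-5x)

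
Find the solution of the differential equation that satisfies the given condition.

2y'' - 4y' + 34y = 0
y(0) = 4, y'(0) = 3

General solution: y = e^x(C₁cos(4x) + C₂sin(4x))
Complex roots r = 1 ± 4i
Applying ICs: C₁ = 4, C₂ = -1/4
Particular solution: y = e^x(4cos(4x) - (1/4)sin(4x))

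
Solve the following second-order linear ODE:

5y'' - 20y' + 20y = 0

Characteristic equation: 5r² - 20r + 20 = 0
Divide by 5: r² - 4r + 4 = 0
Factored: (r - 2)² = 0
Repeated root: r = 2
General solution: y = (C₁ + C₂x)e^(2x)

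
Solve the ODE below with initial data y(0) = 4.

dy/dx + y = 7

General solution: y = 7 + Ce^(-x)
Applying y(0) = 4: C = 4 - 7 = -3
Particular solution: y = 7 - 3e^(-x)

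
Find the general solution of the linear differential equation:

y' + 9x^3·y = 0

Using integrating factor method:

General solution: y = Ce^(-9x^4/4)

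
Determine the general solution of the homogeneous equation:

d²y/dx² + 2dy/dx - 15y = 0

Characteristic equation: r² + 2r - 15 = 0
Roots: r = 3, -5 (distinct real)
General solution: y = C₁e^(3x) + C₂e^(-5x)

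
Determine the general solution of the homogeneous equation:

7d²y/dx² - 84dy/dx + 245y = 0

Characteristic equation: 7r² - 84r + 245 = 0
Divide by 7: r² - 12r + 35 = 0
Roots: r = 5, 7 (distinct real)
General solution: y = C₁e^(5x) + C₂e^(7x)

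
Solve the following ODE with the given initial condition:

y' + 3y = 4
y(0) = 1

General solution: y = 4/3 + Ce^(-3x)
Applying y(0) = 1: C = 1 - 4/3 = -1/3
Particular solution: y = 4/3 - (1/3)e^(-3x)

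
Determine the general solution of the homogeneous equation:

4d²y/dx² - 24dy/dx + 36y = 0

Characteristic equation: 4r² - 24r + 36 = 0
Divide by 4: r² - 6r + 9 = 0
Factored: (r - 3)² = 0
Repeated root: r = 3
General solution: y = (C₁ + C₂x)e^(3x)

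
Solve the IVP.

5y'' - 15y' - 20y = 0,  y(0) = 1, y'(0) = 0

General solution: y = C₁e^(4x) + C₂e^(-x)
Applying ICs: C₁ = 1/5, C₂ = 4/5
Particular solution: y = (1/5)e^(4x) + (4/5)e^(-x)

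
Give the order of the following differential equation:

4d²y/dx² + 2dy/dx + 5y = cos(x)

The order is 2 (highest derivative is of order 2).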